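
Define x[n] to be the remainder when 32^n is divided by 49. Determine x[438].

15

Listing terms: x[0] = 1, x[1] = 32, x[2] = 44, x[3] = 36, x[4] = 25, x[5] = 16, x[6] = 22, x[7] = 18, x[8] = 37, x[9] = 8, x[10] = 11, x[11] = 9, x[12] = 43, x[13] = 4, x[14] = 30, x[15] = 29, x[16] = 46, x[17] = 2, x[18] = 15, x[19] = 39, x[20] = 23, x[21] = 1.
Since x[21] = x[0] = 1, the sequence is periodic with period 21.
(438 - 0) mod 21 = 18, so x[438] = x[18] = 15.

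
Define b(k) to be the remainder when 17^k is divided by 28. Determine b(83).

b(1) = 17; b(2) = 9; b(3) = 13; b(4) = 25; b(5) = 5; b(6) = 1; b(7) = 17.
The sequence repeats with period 6.
So b(83) = b(1 + ((83-1) mod 6)) = b(5) = 5.

5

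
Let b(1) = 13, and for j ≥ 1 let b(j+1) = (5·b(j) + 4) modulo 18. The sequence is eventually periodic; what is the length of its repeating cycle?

Computing terms: b(1) = 13; b(2) = 15; b(3) = 7; b(4) = 3; b(5) = 1; b(6) = 9; b(7) = 13.
Since b(7) = b(1) = 13, the sequence is periodic with period 6.

6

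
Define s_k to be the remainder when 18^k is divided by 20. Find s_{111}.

12

Computing terms: s_1 = 18; s_2 = 4; s_3 = 12; s_4 = 16; s_5 = 8; s_6 = 4.
Since s_6 = s_2 = 4, the sequence is eventually periodic: after a pre-period of length 1 it cycles with period 4.
For k ≥ 2, s_k depends only on (k - 2) mod 4. (111 - 2) mod 4 = 1, so s_{111} = s_3 = 12.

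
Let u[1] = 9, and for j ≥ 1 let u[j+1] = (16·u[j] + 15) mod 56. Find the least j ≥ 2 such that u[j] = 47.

2

u[1] = 9; u[2] = 47; u[3] = 39; u[4] = 23; u[5] = 47.
Since u[5] = u[2] = 47, the sequence is eventually periodic: after a pre-period of length 1 it cycles with period 3.
The value 47 first appears (with j ≥ 2) at u[2].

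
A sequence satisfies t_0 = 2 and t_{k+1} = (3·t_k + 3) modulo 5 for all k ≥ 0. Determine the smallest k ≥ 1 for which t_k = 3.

3

Computing terms: t_0 = 2; t_1 = 4; t_2 = 0; t_3 = 3; t_4 = 2.
Since t_4 = t_0 = 2, the sequence is periodic with period 4.
The value 3 first appears (with k ≥ 1) at t_3.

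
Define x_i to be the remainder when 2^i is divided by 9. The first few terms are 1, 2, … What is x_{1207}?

Computing terms: x_0 = 1, x_1 = 2, x_2 = 4, x_3 = 8, x_4 = 7, x_5 = 5, x_6 = 1.
The sequence repeats with period 6.
So x_{1207} = x_{0 + ((1207-0) mod 6)} = x_1 = 2.

2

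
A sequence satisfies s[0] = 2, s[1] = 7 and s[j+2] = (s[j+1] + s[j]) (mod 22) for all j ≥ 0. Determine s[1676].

11

s[0] = 2; s[1] = 7; s[2] = 9; s[3] = 16; s[4] = 3; s[5] = 19; s[6] = 0; s[7] = 19; s[8] = 19; s[9] = 16; s[10] = 13; s[11] = 7; s[12] = 20; s[13] = 5; s[14] = 3; s[15] = 8; s[16] = 11; s[17] = 19; s[18] = 8; s[19] = 5; s[20] = 13; s[21] = 18; s[22] = 9; s[23] = 5; s[24] = 14; s[25] = 19; s[26] = 11; s[27] = 8; s[28] = 19; s[29] = 5; s[30] = 2; s[31] = 7.
Since (s[30], s[31]) = (s[0], s[1]) = (2, 7) (two consecutive terms determine the rest), the sequence is periodic with period 30.
So s[1676] = s[0 + ((1676-0) mod 30)] = s[26] = 11.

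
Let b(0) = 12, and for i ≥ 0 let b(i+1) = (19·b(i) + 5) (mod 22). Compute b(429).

b(0) = 12,  b(1) = 13,  b(2) = 10,  b(3) = 19,  b(4) = 14,  b(5) = 7,  b(6) = 6,  b(7) = 9,  b(8) = 0,  b(9) = 5,  b(10) = 12.
The sequence repeats with period 10.
(429 - 0) mod 10 = 9, so b(429) = b(9) = 5.

5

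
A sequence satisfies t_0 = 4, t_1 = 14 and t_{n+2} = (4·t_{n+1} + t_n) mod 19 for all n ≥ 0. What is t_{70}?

We have t_0 = 4,  t_1 = 14,  t_2 = 3,  t_3 = 7,  t_4 = 12,  t_5 = 17,  t_6 = 4,  t_7 = 14.
Since (t_6, t_7) = (t_0, t_1) = (4, 14) (two consecutive terms determine the rest), the sequence is periodic with period 6.
So t_{70} = t_{0 + ((70-0) mod 6)} = t_4 = 12.

12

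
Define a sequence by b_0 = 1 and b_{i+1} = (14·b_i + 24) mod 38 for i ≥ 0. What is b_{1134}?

20

Computing terms: b_0 = 1,  b_1 = 0,  b_2 = 24,  b_3 = 18,  b_4 = 10,  b_5 = 12,  b_6 = 2,  b_7 = 14,  b_8 = 30,  b_9 = 26,  b_{10} = 8,  b_{11} = 22,  b_{12} = 28,  b_{13} = 36,  b_{14} = 34,  b_{15} = 6,  b_{16} = 32,  b_{17} = 16,  b_{18} = 20,  b_{19} = 0.
Since b_{19} = b_1 = 0, the sequence is eventually periodic: after a pre-period of length 1 it cycles with period 18.
For i ≥ 1, b_i depends only on (i - 1) mod 18. (1134 - 1) mod 18 = 17, so b_{1134} = b_{18} = 20.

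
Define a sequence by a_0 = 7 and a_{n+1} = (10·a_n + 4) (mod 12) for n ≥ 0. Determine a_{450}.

4

We have a_0 = 7, a_1 = 2, a_2 = 0, a_3 = 4, a_4 = 8, a_5 = 0.
Since a_5 = a_2 = 0, the sequence is eventually periodic: after a pre-period of length 2 it cycles with period 3.
For n ≥ 2, a_n depends only on (n - 2) mod 3. (450 - 2) mod 3 = 1, so a_{450} = a_3 = 4.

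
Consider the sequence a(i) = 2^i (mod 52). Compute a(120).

a(1) = 2,  a(2) = 4,  a(3) = 8,  a(4) = 16,  a(5) = 32,  a(6) = 12,  a(7) = 24,  a(8) = 48,  a(9) = 44,  a(10) = 36,  a(11) = 20,  a(12) = 40,  a(13) = 28,  a(14) = 4.
Since a(14) = a(2) = 4, the sequence is eventually periodic: after a pre-period of length 1 it cycles with period 12.
For i ≥ 2, a(i) depends only on (i - 2) mod 12. (120 - 2) mod 12 = 10, so a(120) = a(12) = 40.

40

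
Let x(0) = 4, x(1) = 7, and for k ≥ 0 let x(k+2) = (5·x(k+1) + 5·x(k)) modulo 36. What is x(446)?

19

Listing terms: x(0) = 4,  x(1) = 7,  x(2) = 19,  x(3) = 22,  x(4) = 25,  x(5) = 19,  x(6) = 4,  x(7) = 7.
Since (x(6), x(7)) = (x(0), x(1)) = (4, 7) (two consecutive terms determine the rest), the sequence is periodic with period 6.
So x(446) = x(0 + ((446-0) mod 6)) = x(2) = 19.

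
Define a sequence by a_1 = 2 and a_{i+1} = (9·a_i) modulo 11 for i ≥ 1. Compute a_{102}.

7

a_1 = 2, a_2 = 7, a_3 = 8, a_4 = 6, a_5 = 10, a_6 = 2.
Since a_6 = a_1 = 2, the sequence is periodic with period 5.
(102 - 1) mod 5 = 1, so a_{102} = a_2 = 7.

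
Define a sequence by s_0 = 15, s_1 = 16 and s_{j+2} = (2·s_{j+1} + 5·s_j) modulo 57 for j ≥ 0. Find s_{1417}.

Listing terms: s_0 = 15; s_1 = 16; s_2 = 50; s_3 = 9; s_4 = 40; s_5 = 11; s_6 = 51; s_7 = 43; s_8 = 56; s_9 = 42; s_{10} = 22; s_{11} = 26; s_{12} = 48; s_{13} = 55; s_{14} = 8; s_{15} = 6; s_{16} = 52; s_{17} = 20; s_{18} = 15; s_{19} = 16.
Since (s_{18}, s_{19}) = (s_0, s_1) = (15, 16) (two consecutive terms determine the rest), the sequence is periodic with period 18.
So s_{1417} = s_{0 + ((1417-0) mod 18)} = s_{13} = 55.

55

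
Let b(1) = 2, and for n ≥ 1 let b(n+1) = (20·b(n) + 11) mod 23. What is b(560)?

22

Computing terms: b(1) = 2; b(2) = 5; b(3) = 19; b(4) = 0; b(5) = 11; b(6) = 1; b(7) = 8; b(8) = 10; b(9) = 4; b(10) = 22; b(11) = 14; b(12) = 15; b(13) = 12; b(14) = 21; b(15) = 17; b(16) = 6; b(17) = 16; b(18) = 9; b(19) = 7; b(20) = 13; b(21) = 18; b(22) = 3; b(23) = 2.
The sequence repeats with period 22.
So b(560) = b(1 + ((560-1) mod 22)) = b(10) = 22.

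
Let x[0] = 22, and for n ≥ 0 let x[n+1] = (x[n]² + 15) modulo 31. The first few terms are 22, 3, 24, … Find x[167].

x[0] = 22, x[1] = 3, x[2] = 24, x[3] = 2, x[4] = 19, x[5] = 4, x[6] = 0, x[7] = 15, x[8] = 23, x[9] = 17, x[10] = 25, x[11] = 20, x[12] = 12, x[13] = 4.
Since x[13] = x[5] = 4, the sequence is eventually periodic: after a pre-period of length 5 it cycles with period 8.
For n ≥ 5, x[n] depends only on (n - 5) mod 8. (167 - 5) mod 8 = 2, so x[167] = x[7] = 15.

15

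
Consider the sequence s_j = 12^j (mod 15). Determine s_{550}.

Computing terms: s_1 = 12,  s_2 = 9,  s_3 = 3,  s_4 = 6,  s_5 = 12.
The sequence repeats with period 4.
So s_{550} = s_{1 + ((550-1) mod 4)} = s_2 = 9.

9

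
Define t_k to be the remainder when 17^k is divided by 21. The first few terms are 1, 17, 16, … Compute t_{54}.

1

Computing terms: t_0 = 1, t_1 = 17, t_2 = 16, t_3 = 20, t_4 = 4, t_5 = 5, t_6 = 1.
The sequence repeats with period 6.
(54 - 0) mod 6 = 0, so t_{54} = t_0 = 1.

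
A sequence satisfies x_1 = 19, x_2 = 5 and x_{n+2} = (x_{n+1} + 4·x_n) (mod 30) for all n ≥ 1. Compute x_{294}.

Computing terms: x_1 = 19,  x_2 = 5,  x_3 = 21,  x_4 = 11,  x_5 = 5,  x_6 = 19,  x_7 = 9,  x_8 = 25,  x_9 = 1,  x_{10} = 11,  x_{11} = 15,  x_{12} = 29,  x_{13} = 29,  x_{14} = 25,  x_{15} = 21,  x_{16} = 1,  x_{17} = 25,  x_{18} = 29,  x_{19} = 9,  x_{20} = 5,  x_{21} = 11,  x_{22} = 1,  x_{23} = 15,  x_{24} = 19,  x_{25} = 19,  x_{26} = 5.
Since (x_{25}, x_{26}) = (x_1, x_2) = (19, 5) (two consecutive terms determine the rest), the sequence is periodic with period 24.
So x_{294} = x_{1 + ((294-1) mod 24)} = x_6 = 19.

19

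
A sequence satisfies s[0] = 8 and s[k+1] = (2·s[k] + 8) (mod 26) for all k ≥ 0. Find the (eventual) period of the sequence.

s[0] = 8, s[1] = 24, s[2] = 4, s[3] = 16, s[4] = 14, s[5] = 10, s[6] = 2, s[7] = 12, s[8] = 6, s[9] = 20, s[10] = 22, s[11] = 0, s[12] = 8.
Since s[12] = s[0] = 8, the sequence is periodic with period 12.

12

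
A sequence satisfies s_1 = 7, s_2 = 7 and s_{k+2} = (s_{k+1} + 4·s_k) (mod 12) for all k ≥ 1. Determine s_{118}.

We have s_1 = 7; s_2 = 7; s_3 = 11; s_4 = 3; s_5 = 11; s_6 = 11; s_7 = 7; s_8 = 3; s_9 = 7; s_{10} = 7.
The sequence repeats with period 8.
So s_{118} = s_{1 + ((118-1) mod 8)} = s_6 = 11.

11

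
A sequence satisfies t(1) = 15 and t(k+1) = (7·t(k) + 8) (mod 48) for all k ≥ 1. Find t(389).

47

Computing terms: t(1) = 15; t(2) = 17; t(3) = 31; t(4) = 33; t(5) = 47; t(6) = 1; t(7) = 15.
Since t(7) = t(1) = 15, the sequence is periodic with period 6.
(389 - 1) mod 6 = 4, so t(389) = t(5) = 47.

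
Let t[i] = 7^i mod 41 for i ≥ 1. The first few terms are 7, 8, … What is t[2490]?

t[1] = 7; t[2] = 8; t[3] = 15; t[4] = 23; t[5] = 38; t[6] = 20; t[7] = 17; t[8] = 37; t[9] = 13; t[10] = 9; t[11] = 22; t[12] = 31; t[13] = 12; t[14] = 2; t[15] = 14; t[16] = 16; t[17] = 30; t[18] = 5; t[19] = 35; t[20] = 40; t[21] = 34; t[22] = 33; t[23] = 26; t[24] = 18; t[25] = 3; t[26] = 21; t[27] = 24; t[28] = 4; t[29] = 28; t[30] = 32; t[31] = 19; t[32] = 10; t[33] = 29; t[34] = 39; t[35] = 27; t[36] = 25; t[37] = 11; t[38] = 36; t[39] = 6; t[40] = 1; t[41] = 7.
Since t[41] = t[1] = 7, the sequence is periodic with period 40.
(2490 - 1) mod 40 = 9, so t[2490] = t[10] = 9.

9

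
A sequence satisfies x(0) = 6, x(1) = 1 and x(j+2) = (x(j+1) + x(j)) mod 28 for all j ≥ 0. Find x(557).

Listing terms: x(0) = 6,  x(1) = 1,  x(2) = 7,  x(3) = 8,  x(4) = 15,  x(5) = 23,  x(6) = 10,  x(7) = 5,  x(8) = 15,  x(9) = 20,  x(10) = 7,  x(11) = 27,  x(12) = 6,  x(13) = 5,  x(14) = 11,  x(15) = 16,  x(16) = 27,  x(17) = 15,  x(18) = 14,  x(19) = 1,  x(20) = 15,  x(21) = 16,  x(22) = 3,  x(23) = 19,  x(24) = 22,  x(25) = 13,  x(26) = 7,  x(27) = 20,  x(28) = 27,  x(29) = 19,  x(30) = 18,  x(31) = 9,  x(32) = 27,  x(33) = 8,  x(34) = 7,  x(35) = 15,  x(36) = 22,  x(37) = 9,  x(38) = 3,  x(39) = 12,  x(40) = 15,  x(41) = 27,  x(42) = 14,  x(43) = 13,  x(44) = 27,  x(45) = 12,  x(46) = 11,  x(47) = 23,  x(48) = 6,  x(49) = 1.
The sequence repeats with period 48.
(557 - 0) mod 48 = 29, so x(557) = x(29) = 19.

19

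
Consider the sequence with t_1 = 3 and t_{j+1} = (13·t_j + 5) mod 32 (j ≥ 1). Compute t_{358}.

t_1 = 3,  t_2 = 12,  t_3 = 1,  t_4 = 18,  t_5 = 15,  t_6 = 8,  t_7 = 13,  t_8 = 14,  t_9 = 27,  t_{10} = 4,  t_{11} = 25,  t_{12} = 10,  t_{13} = 7,  t_{14} = 0,  t_{15} = 5,  t_{16} = 6,  t_{17} = 19,  t_{18} = 28,  t_{19} = 17,  t_{20} = 2,  t_{21} = 31,  t_{22} = 24,  t_{23} = 29,  t_{24} = 30,  t_{25} = 11,  t_{26} = 20,  t_{27} = 9,  t_{28} = 26,  t_{29} = 23,  t_{30} = 16,  t_{31} = 21,  t_{32} = 22,  t_{33} = 3.
Since t_{33} = t_1 = 3, the sequence is periodic with period 32.
So t_{358} = t_{1 + ((358-1) mod 32)} = t_6 = 8.

8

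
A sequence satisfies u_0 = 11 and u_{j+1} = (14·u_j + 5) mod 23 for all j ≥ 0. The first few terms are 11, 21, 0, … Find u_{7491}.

13

u_0 = 11; u_1 = 21; u_2 = 0; u_3 = 5; u_4 = 6; u_5 = 20; u_6 = 9; u_7 = 16; u_8 = 22; u_9 = 14; u_{10} = 17; u_{11} = 13; u_{12} = 3; u_{13} = 1; u_{14} = 19; u_{15} = 18; u_{16} = 4; u_{17} = 15; u_{18} = 8; u_{19} = 2; u_{20} = 10; u_{21} = 7; u_{22} = 11.
Since u_{22} = u_0 = 11, the sequence is periodic with period 22.
(7491 - 0) mod 22 = 11, so u_{7491} = u_{11} = 13.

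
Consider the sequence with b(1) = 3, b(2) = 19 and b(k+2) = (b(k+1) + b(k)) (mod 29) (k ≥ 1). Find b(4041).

3

Listing terms: b(1) = 3; b(2) = 19; b(3) = 22; b(4) = 12; b(5) = 5; b(6) = 17; b(7) = 22; b(8) = 10; b(9) = 3; b(10) = 13; b(11) = 16; b(12) = 0; b(13) = 16; b(14) = 16; b(15) = 3; b(16) = 19.
The sequence repeats with period 14.
So b(4041) = b(1 + ((4041-1) mod 14)) = b(9) = 3.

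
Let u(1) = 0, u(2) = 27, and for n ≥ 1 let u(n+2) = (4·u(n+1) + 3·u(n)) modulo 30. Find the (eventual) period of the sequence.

24

Computing terms: u(1) = 0, u(2) = 27, u(3) = 18, u(4) = 3, u(5) = 6, u(6) = 3, u(7) = 0, u(8) = 9, u(9) = 6, u(10) = 21, u(11) = 12, u(12) = 21, u(13) = 0, u(14) = 3, u(15) = 12, u(16) = 27, u(17) = 24, u(18) = 27, u(19) = 0, u(20) = 21, u(21) = 24, u(22) = 9, u(23) = 18, u(24) = 9, u(25) = 0, u(26) = 27.
The sequence repeats with period 24.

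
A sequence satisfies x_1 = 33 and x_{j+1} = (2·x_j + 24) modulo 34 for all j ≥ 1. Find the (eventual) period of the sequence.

Computing terms: x_1 = 33,  x_2 = 22,  x_3 = 0,  x_4 = 24,  x_5 = 4,  x_6 = 32,  x_7 = 20,  x_8 = 30,  x_9 = 16,  x_{10} = 22.
Since x_{10} = x_2 = 22, the sequence is eventually periodic: after a pre-period of length 1 it cycles with period 8.

8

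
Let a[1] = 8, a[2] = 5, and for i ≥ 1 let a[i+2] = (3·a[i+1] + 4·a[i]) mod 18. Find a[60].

Listing terms: a[1] = 8, a[2] = 5, a[3] = 11, a[4] = 17, a[5] = 5, a[6] = 11.
Since (a[5], a[6]) = (a[2], a[3]) = (5, 11) (two consecutive terms determine the rest), the sequence is eventually periodic: after a pre-period of length 1 it cycles with period 3.
For i ≥ 2, a[i] depends only on (i - 2) mod 3. (60 - 2) mod 3 = 1, so a[60] = a[3] = 11.

11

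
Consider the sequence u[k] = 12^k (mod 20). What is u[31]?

8

Listing terms: u[1] = 12,  u[2] = 4,  u[3] = 8,  u[4] = 16,  u[5] = 12.
Since u[5] = u[1] = 12, the sequence is periodic with period 4.
So u[31] = u[1 + ((31-1) mod 4)] = u[3] = 8.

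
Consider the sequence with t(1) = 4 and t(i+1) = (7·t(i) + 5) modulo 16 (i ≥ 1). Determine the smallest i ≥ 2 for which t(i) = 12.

3

We have t(1) = 4; t(2) = 1; t(3) = 12; t(4) = 9; t(5) = 4.
Since t(5) = t(1) = 4, the sequence is periodic with period 4.
The value 12 first appears (with i ≥ 2) at t(3).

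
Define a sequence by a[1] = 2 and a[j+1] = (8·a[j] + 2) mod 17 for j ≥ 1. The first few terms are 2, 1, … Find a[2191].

4

We have a[1] = 2, a[2] = 1, a[3] = 10, a[4] = 14, a[5] = 12, a[6] = 13, a[7] = 4, a[8] = 0, a[9] = 2.
The sequence repeats with period 8.
So a[2191] = a[1 + ((2191-1) mod 8)] = a[7] = 4.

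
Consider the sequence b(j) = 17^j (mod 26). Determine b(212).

3

We have b(0) = 1,  b(1) = 17,  b(2) = 3,  b(3) = 25,  b(4) = 9,  b(5) = 23,  b(6) = 1.
The sequence repeats with period 6.
So b(212) = b(0 + ((212-0) mod 6)) = b(2) = 3.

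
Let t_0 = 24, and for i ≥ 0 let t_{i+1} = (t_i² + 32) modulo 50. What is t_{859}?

t_0 = 24; t_1 = 8; t_2 = 46; t_3 = 48; t_4 = 36; t_5 = 28; t_6 = 16; t_7 = 38; t_8 = 26; t_9 = 8.
Since t_9 = t_1 = 8, the sequence is eventually periodic: after a pre-period of length 1 it cycles with period 8.
For i ≥ 1, t_i depends only on (i - 1) mod 8. (859 - 1) mod 8 = 2, so t_{859} = t_3 = 48.

48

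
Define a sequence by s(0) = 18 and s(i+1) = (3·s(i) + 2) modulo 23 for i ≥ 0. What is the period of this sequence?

Listing terms: s(0) = 18; s(1) = 10; s(2) = 9; s(3) = 6; s(4) = 20; s(5) = 16; s(6) = 4; s(7) = 14; s(8) = 21; s(9) = 19; s(10) = 13; s(11) = 18.
Since s(11) = s(0) = 18, the sequence is periodic with period 11.

11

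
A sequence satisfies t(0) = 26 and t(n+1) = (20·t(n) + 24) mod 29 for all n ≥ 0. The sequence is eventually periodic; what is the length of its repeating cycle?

7

We have t(0) = 26,  t(1) = 22,  t(2) = 0,  t(3) = 24,  t(4) = 11,  t(5) = 12,  t(6) = 3,  t(7) = 26.
The sequence repeats with period 7.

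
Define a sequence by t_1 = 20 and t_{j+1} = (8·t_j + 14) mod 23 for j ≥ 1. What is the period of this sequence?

Computing terms: t_1 = 20, t_2 = 13, t_3 = 3, t_4 = 15, t_5 = 19, t_6 = 5, t_7 = 8, t_8 = 9, t_9 = 17, t_{10} = 12, t_{11} = 18, t_{12} = 20.
The sequence repeats with period 11.

11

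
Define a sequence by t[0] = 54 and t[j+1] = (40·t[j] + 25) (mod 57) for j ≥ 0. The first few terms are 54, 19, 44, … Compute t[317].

Computing terms: t[0] = 54,  t[1] = 19,  t[2] = 44,  t[3] = 18,  t[4] = 4,  t[5] = 14,  t[6] = 15,  t[7] = 55,  t[8] = 2,  t[9] = 48,  t[10] = 7,  t[11] = 20,  t[12] = 27,  t[13] = 22,  t[14] = 50,  t[15] = 30,  t[16] = 28,  t[17] = 5,  t[18] = 54.
Since t[18] = t[0] = 54, the sequence is periodic with period 18.
So t[317] = t[0 + ((317-0) mod 18)] = t[11] = 20.

20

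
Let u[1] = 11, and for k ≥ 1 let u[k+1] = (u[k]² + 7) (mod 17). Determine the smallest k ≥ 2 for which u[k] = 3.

Computing terms: u[1] = 11,  u[2] = 9,  u[3] = 3,  u[4] = 16,  u[5] = 8,  u[6] = 3.
Since u[6] = u[3] = 3, the sequence is eventually periodic: after a pre-period of length 2 it cycles with period 3.
The value 3 first appears (with k ≥ 2) at u[3].

3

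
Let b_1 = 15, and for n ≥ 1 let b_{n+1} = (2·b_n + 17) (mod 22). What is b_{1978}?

We have b_1 = 15,  b_2 = 3,  b_3 = 1,  b_4 = 19,  b_5 = 11,  b_6 = 17,  b_7 = 7,  b_8 = 9,  b_9 = 13,  b_{10} = 21,  b_{11} = 15.
Since b_{11} = b_1 = 15, the sequence is periodic with period 10.
(1978 - 1) mod 10 = 7, so b_{1978} = b_8 = 9.

9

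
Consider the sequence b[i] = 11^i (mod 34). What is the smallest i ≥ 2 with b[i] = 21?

4

Computing terms: b[1] = 11,  b[2] = 19,  b[3] = 5,  b[4] = 21,  b[5] = 27,  b[6] = 25,  b[7] = 3,  b[8] = 33,  b[9] = 23,  b[10] = 15,  b[11] = 29,  b[12] = 13,  b[13] = 7,  b[14] = 9,  b[15] = 31,  b[16] = 1,  b[17] = 11.
Since b[17] = b[1] = 11, the sequence is periodic with period 16.
The value 21 first appears (with i ≥ 2) at b[4].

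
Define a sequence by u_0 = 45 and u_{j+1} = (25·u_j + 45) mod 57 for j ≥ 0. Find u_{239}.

Computing terms: u_0 = 45; u_1 = 30; u_2 = 54; u_3 = 27; u_4 = 36; u_5 = 33; u_6 = 15; u_7 = 21; u_8 = 0; u_9 = 45.
The sequence repeats with period 9.
So u_{239} = u_{0 + ((239-0) mod 9)} = u_5 = 33.

33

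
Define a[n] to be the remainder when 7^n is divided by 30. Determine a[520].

1

Listing terms: a[1] = 7; a[2] = 19; a[3] = 13; a[4] = 1; a[5] = 7.
Since a[5] = a[1] = 7, the sequence is periodic with period 4.
So a[520] = a[1 + ((520-1) mod 4)] = a[4] = 1.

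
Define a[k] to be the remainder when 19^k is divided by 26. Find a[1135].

Computing terms: a[1] = 19,  a[2] = 23,  a[3] = 21,  a[4] = 9,  a[5] = 15,  a[6] = 25,  a[7] = 7,  a[8] = 3,  a[9] = 5,  a[10] = 17,  a[11] = 11,  a[12] = 1,  a[13] = 19.
Since a[13] = a[1] = 19, the sequence is periodic with period 12.
So a[1135] = a[1 + ((1135-1) mod 12)] = a[7] = 7.

7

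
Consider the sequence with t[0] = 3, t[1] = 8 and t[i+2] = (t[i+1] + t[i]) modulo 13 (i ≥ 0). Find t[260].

12

Listing terms: t[0] = 3; t[1] = 8; t[2] = 11; t[3] = 6; t[4] = 4; t[5] = 10; t[6] = 1; t[7] = 11; t[8] = 12; t[9] = 10; t[10] = 9; t[11] = 6; t[12] = 2; t[13] = 8; t[14] = 10; t[15] = 5; t[16] = 2; t[17] = 7; t[18] = 9; t[19] = 3; t[20] = 12; t[21] = 2; t[22] = 1; t[23] = 3; t[24] = 4; t[25] = 7; t[26] = 11; t[27] = 5; t[28] = 3; t[29] = 8.
The sequence repeats with period 28.
(260 - 0) mod 28 = 8, so t[260] = t[8] = 12.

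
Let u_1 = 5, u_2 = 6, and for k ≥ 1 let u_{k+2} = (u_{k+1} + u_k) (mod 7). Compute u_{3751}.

3

Computing terms: u_1 = 5, u_2 = 6, u_3 = 4, u_4 = 3, u_5 = 0, u_6 = 3, u_7 = 3, u_8 = 6, u_9 = 2, u_{10} = 1, u_{11} = 3, u_{12} = 4, u_{13} = 0, u_{14} = 4, u_{15} = 4, u_{16} = 1, u_{17} = 5, u_{18} = 6.
The sequence repeats with period 16.
(3751 - 1) mod 16 = 6, so u_{3751} = u_7 = 3.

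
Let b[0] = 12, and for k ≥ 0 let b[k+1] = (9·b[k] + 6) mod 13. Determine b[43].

10

Computing terms: b[0] = 12, b[1] = 10, b[2] = 5, b[3] = 12.
Since b[3] = b[0] = 12, the sequence is periodic with period 3.
(43 - 0) mod 3 = 1, so b[43] = b[1] = 10.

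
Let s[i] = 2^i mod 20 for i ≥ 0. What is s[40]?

16

s[0] = 1,  s[1] = 2,  s[2] = 4,  s[3] = 8,  s[4] = 16,  s[5] = 12,  s[6] = 4.
Since s[6] = s[2] = 4, the sequence is eventually periodic: after a pre-period of length 2 it cycles with period 4.
For i ≥ 2, s[i] depends only on (i - 2) mod 4. (40 - 2) mod 4 = 2, so s[40] = s[4] = 16.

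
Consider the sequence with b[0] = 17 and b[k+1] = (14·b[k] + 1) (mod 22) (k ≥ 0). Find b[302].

b[0] = 17; b[1] = 19; b[2] = 3; b[3] = 21; b[4] = 9; b[5] = 17.
The sequence repeats with period 5.
So b[302] = b[0 + ((302-0) mod 5)] = b[2] = 3.

3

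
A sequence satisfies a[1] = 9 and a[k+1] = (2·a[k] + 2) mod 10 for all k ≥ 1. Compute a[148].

6

Computing terms: a[1] = 9, a[2] = 0, a[3] = 2, a[4] = 6, a[5] = 4, a[6] = 0.
Since a[6] = a[2] = 0, the sequence is eventually periodic: after a pre-period of length 1 it cycles with period 4.
For k ≥ 2, a[k] depends only on (k - 2) mod 4. (148 - 2) mod 4 = 2, so a[148] = a[4] = 6.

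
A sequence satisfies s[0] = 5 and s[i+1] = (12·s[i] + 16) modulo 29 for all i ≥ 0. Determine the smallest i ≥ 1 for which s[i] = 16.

3

Computing terms: s[0] = 5; s[1] = 18; s[2] = 0; s[3] = 16; s[4] = 5.
The sequence repeats with period 4.
The value 16 first appears (with i ≥ 1) at s[3].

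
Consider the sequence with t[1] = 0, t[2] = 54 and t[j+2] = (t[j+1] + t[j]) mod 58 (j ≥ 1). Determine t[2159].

Computing terms: t[1] = 0, t[2] = 54, t[3] = 54, t[4] = 50, t[5] = 46, t[6] = 38, t[7] = 26, t[8] = 6, t[9] = 32, t[10] = 38, t[11] = 12, t[12] = 50, t[13] = 4, t[14] = 54, t[15] = 0, t[16] = 54.
Since (t[15], t[16]) = (t[1], t[2]) = (0, 54) (two consecutive terms determine the rest), the sequence is periodic with period 14.
(2159 - 1) mod 14 = 2, so t[2159] = t[3] = 54.

54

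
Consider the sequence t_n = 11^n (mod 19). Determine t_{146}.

We have t_0 = 1; t_1 = 11; t_2 = 7; t_3 = 1.
Since t_3 = t_0 = 1, the sequence is periodic with period 3.
(146 - 0) mod 3 = 2, so t_{146} = t_2 = 7.

7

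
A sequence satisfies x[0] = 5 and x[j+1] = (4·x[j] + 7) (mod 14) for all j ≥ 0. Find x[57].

We have x[0] = 5, x[1] = 13, x[2] = 3, x[3] = 5.
The sequence repeats with period 3.
So x[57] = x[0 + ((57-0) mod 3)] = x[0] = 5.

5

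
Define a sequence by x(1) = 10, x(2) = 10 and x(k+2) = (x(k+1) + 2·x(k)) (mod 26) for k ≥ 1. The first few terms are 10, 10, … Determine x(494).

10

Computing terms: x(1) = 10,  x(2) = 10,  x(3) = 4,  x(4) = 24,  x(5) = 6,  x(6) = 2,  x(7) = 14,  x(8) = 18,  x(9) = 20,  x(10) = 4,  x(11) = 18,  x(12) = 0,  x(13) = 10,  x(14) = 10.
Since (x(13), x(14)) = (x(1), x(2)) = (10, 10) (two consecutive terms determine the rest), the sequence is periodic with period 12.
(494 - 1) mod 12 = 1, so x(494) = x(2) = 10.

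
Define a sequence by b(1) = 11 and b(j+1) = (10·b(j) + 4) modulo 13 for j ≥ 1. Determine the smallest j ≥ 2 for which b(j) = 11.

7

b(1) = 11, b(2) = 10, b(3) = 0, b(4) = 4, b(5) = 5, b(6) = 2, b(7) = 11.
The sequence repeats with period 6.
The value 11 next appears (with j ≥ 2) at b(7).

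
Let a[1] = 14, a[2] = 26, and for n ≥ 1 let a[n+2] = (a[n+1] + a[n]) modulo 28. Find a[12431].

Computing terms: a[1] = 14, a[2] = 26, a[3] = 12, a[4] = 10, a[5] = 22, a[6] = 4, a[7] = 26, a[8] = 2, a[9] = 0, a[10] = 2, a[11] = 2, a[12] = 4, a[13] = 6, a[14] = 10, a[15] = 16, a[16] = 26, a[17] = 14, a[18] = 12, a[19] = 26, a[20] = 10, a[21] = 8, a[22] = 18, a[23] = 26, a[24] = 16, a[25] = 14, a[26] = 2, a[27] = 16, a[28] = 18, a[29] = 6, a[30] = 24, a[31] = 2, a[32] = 26, a[33] = 0, a[34] = 26, a[35] = 26, a[36] = 24, a[37] = 22, a[38] = 18, a[39] = 12, a[40] = 2, a[41] = 14, a[42] = 16, a[43] = 2, a[44] = 18, a[45] = 20, a[46] = 10, a[47] = 2, a[48] = 12, a[49] = 14, a[50] = 26.
Since (a[49], a[50]) = (a[1], a[2]) = (14, 26) (two consecutive terms determine the rest), the sequence is periodic with period 48.
(12431 - 1) mod 48 = 46, so a[12431] = a[47] = 2.

2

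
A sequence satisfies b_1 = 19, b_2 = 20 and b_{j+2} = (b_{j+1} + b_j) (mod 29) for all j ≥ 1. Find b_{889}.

23

Computing terms: b_1 = 19; b_2 = 20; b_3 = 10; b_4 = 1; b_5 = 11; b_6 = 12; b_7 = 23; b_8 = 6; b_9 = 0; b_{10} = 6; b_{11} = 6; b_{12} = 12; b_{13} = 18; b_{14} = 1; b_{15} = 19; b_{16} = 20.
Since (b_{15}, b_{16}) = (b_1, b_2) = (19, 20) (two consecutive terms determine the rest), the sequence is periodic with period 14.
(889 - 1) mod 14 = 6, so b_{889} = b_7 = 23.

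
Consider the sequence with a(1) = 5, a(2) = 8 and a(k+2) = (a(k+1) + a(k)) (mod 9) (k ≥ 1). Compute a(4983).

We have a(1) = 5, a(2) = 8, a(3) = 4, a(4) = 3, a(5) = 7, a(6) = 1, a(7) = 8, a(8) = 0, a(9) = 8, a(10) = 8, a(11) = 7, a(12) = 6, a(13) = 4, a(14) = 1, a(15) = 5, a(16) = 6, a(17) = 2, a(18) = 8, a(19) = 1, a(20) = 0, a(21) = 1, a(22) = 1, a(23) = 2, a(24) = 3, a(25) = 5, a(26) = 8.
The sequence repeats with period 24.
So a(4983) = a(1 + ((4983-1) mod 24)) = a(15) = 5.

5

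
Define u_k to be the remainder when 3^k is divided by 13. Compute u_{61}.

3

Computing terms: u_1 = 3; u_2 = 9; u_3 = 1; u_4 = 3.
The sequence repeats with period 3.
(61 - 1) mod 3 = 0, so u_{61} = u_1 = 3.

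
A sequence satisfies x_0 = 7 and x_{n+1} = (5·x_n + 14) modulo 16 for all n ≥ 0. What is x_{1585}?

We have x_0 = 7; x_1 = 1; x_2 = 3; x_3 = 13; x_4 = 15; x_5 = 9; x_6 = 11; x_7 = 5; x_8 = 7.
Since x_8 = x_0 = 7, the sequence is periodic with period 8.
(1585 - 0) mod 8 = 1, so x_{1585} = x_1 = 1.

1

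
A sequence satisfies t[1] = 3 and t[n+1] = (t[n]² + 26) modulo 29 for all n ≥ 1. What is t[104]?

13

We have t[1] = 3,  t[2] = 6,  t[3] = 4,  t[4] = 13,  t[5] = 21,  t[6] = 3.
Since t[6] = t[1] = 3, the sequence is periodic with period 5.
(104 - 1) mod 5 = 3, so t[104] = t[4] = 13.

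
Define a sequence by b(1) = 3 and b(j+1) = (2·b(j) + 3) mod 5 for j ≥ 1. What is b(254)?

We have b(1) = 3, b(2) = 4, b(3) = 1, b(4) = 0, b(5) = 3.
Since b(5) = b(1) = 3, the sequence is periodic with period 4.
(254 - 1) mod 4 = 1, so b(254) = b(2) = 4.

4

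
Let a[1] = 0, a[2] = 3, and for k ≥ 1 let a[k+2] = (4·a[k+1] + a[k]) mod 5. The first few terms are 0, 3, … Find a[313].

a[1] = 0, a[2] = 3, a[3] = 2, a[4] = 1, a[5] = 1, a[6] = 0, a[7] = 1, a[8] = 4, a[9] = 2, a[10] = 2, a[11] = 0, a[12] = 2, a[13] = 3, a[14] = 4, a[15] = 4, a[16] = 0, a[17] = 4, a[18] = 1, a[19] = 3, a[20] = 3, a[21] = 0, a[22] = 3.
The sequence repeats with period 20.
So a[313] = a[1 + ((313-1) mod 20)] = a[13] = 3.

3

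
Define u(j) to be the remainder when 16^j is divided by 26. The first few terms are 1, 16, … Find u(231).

14

We have u(0) = 1,  u(1) = 16,  u(2) = 22,  u(3) = 14,  u(4) = 16.
Since u(4) = u(1) = 16, the sequence is eventually periodic: after a pre-period of length 1 it cycles with period 3.
For j ≥ 1, u(j) depends only on (j - 1) mod 3. (231 - 1) mod 3 = 2, so u(231) = u(3) = 14.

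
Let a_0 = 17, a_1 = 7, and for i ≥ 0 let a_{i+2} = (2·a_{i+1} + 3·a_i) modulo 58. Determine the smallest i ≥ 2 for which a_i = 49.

12

a_0 = 17, a_1 = 7, a_2 = 7, a_3 = 35, a_4 = 33, a_5 = 55, a_6 = 35, a_7 = 3, a_8 = 53, a_9 = 57, a_{10} = 41, a_{11} = 21, a_{12} = 49, a_{13} = 45, a_{14} = 5, a_{15} = 29, a_{16} = 15, a_{17} = 1, a_{18} = 47, a_{19} = 39, a_{20} = 45, a_{21} = 33, a_{22} = 27, a_{23} = 37, a_{24} = 39, a_{25} = 15, a_{26} = 31, a_{27} = 49, a_{28} = 17, a_{29} = 7.
The sequence repeats with period 28.
The value 49 first appears (with i ≥ 2) at a_{12}.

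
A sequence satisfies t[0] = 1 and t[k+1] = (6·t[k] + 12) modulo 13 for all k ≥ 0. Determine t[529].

5

We have t[0] = 1, t[1] = 5, t[2] = 3, t[3] = 4, t[4] = 10, t[5] = 7, t[6] = 2, t[7] = 11, t[8] = 0, t[9] = 12, t[10] = 6, t[11] = 9, t[12] = 1.
Since t[12] = t[0] = 1, the sequence is periodic with period 12.
So t[529] = t[0 + ((529-0) mod 12)] = t[1] = 5.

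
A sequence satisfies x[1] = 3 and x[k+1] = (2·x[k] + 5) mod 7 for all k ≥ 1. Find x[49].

x[1] = 3; x[2] = 4; x[3] = 6; x[4] = 3.
The sequence repeats with period 3.
So x[49] = x[1 + ((49-1) mod 3)] = x[1] = 3.

3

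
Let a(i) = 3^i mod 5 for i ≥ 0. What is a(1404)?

1

Computing terms: a(0) = 1; a(1) = 3; a(2) = 4; a(3) = 2; a(4) = 1.
The sequence repeats with period 4.
(1404 - 0) mod 4 = 0, so a(1404) = a(0) = 1.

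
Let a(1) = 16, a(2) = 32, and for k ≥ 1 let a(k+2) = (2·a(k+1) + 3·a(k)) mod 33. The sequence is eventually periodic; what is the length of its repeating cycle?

10

Computing terms: a(1) = 16, a(2) = 32, a(3) = 13, a(4) = 23, a(5) = 19, a(6) = 8, a(7) = 7, a(8) = 5, a(9) = 31, a(10) = 11, a(11) = 16, a(12) = 32.
The sequence repeats with period 10.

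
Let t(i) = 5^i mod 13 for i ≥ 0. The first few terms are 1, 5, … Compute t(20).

Listing terms: t(0) = 1, t(1) = 5, t(2) = 12, t(3) = 8, t(4) = 1.
Since t(4) = t(0) = 1, the sequence is periodic with period 4.
So t(20) = t(0 + ((20-0) mod 4)) = t(0) = 1.

1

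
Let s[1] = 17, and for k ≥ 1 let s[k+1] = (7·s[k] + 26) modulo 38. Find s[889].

s[1] = 17,  s[2] = 31,  s[3] = 15,  s[4] = 17.
Since s[4] = s[1] = 17, the sequence is periodic with period 3.
So s[889] = s[1 + ((889-1) mod 3)] = s[1] = 17.

17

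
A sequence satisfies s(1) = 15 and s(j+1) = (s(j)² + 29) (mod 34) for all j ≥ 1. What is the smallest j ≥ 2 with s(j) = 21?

9

Computing terms: s(1) = 15,  s(2) = 16,  s(3) = 13,  s(4) = 28,  s(5) = 31,  s(6) = 4,  s(7) = 11,  s(8) = 14,  s(9) = 21,  s(10) = 28.
Since s(10) = s(4) = 28, the sequence is eventually periodic: after a pre-period of length 3 it cycles with period 6.
The value 21 first appears (with j ≥ 2) at s(9).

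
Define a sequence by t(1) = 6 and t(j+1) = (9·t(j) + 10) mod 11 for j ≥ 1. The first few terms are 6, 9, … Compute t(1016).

6

We have t(1) = 6; t(2) = 9; t(3) = 3; t(4) = 4; t(5) = 2; t(6) = 6.
Since t(6) = t(1) = 6, the sequence is periodic with period 5.
(1016 - 1) mod 5 = 0, so t(1016) = t(1) = 6.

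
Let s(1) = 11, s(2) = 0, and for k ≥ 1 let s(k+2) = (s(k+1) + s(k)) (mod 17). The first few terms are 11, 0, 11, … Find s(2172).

Listing terms: s(1) = 11; s(2) = 0; s(3) = 11; s(4) = 11; s(5) = 5; s(6) = 16; s(7) = 4; s(8) = 3; s(9) = 7; s(10) = 10; s(11) = 0; s(12) = 10; s(13) = 10; s(14) = 3; s(15) = 13; s(16) = 16; s(17) = 12; s(18) = 11; s(19) = 6; s(20) = 0; s(21) = 6; s(22) = 6; s(23) = 12; s(24) = 1; s(25) = 13; s(26) = 14; s(27) = 10; s(28) = 7; s(29) = 0; s(30) = 7; s(31) = 7; s(32) = 14; s(33) = 4; s(34) = 1; s(35) = 5; s(36) = 6; s(37) = 11; s(38) = 0.
Since (s(37), s(38)) = (s(1), s(2)) = (11, 0) (two consecutive terms determine the rest), the sequence is periodic with period 36.
(2172 - 1) mod 36 = 11, so s(2172) = s(12) = 10.

10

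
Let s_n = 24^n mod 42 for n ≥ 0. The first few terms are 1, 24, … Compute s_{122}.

s_0 = 1; s_1 = 24; s_2 = 30; s_3 = 6; s_4 = 18; s_5 = 12; s_6 = 36; s_7 = 24.
Since s_7 = s_1 = 24, the sequence is eventually periodic: after a pre-period of length 1 it cycles with period 6.
For n ≥ 1, s_n depends only on (n - 1) mod 6. (122 - 1) mod 6 = 1, so s_{122} = s_2 = 30.

30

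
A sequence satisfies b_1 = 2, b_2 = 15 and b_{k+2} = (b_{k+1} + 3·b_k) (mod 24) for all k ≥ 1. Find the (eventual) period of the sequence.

6

Computing terms: b_1 = 2; b_2 = 15; b_3 = 21; b_4 = 18; b_5 = 9; b_6 = 15; b_7 = 18; b_8 = 15; b_9 = 21.
Since (b_8, b_9) = (b_2, b_3) = (15, 21) (two consecutive terms determine the rest), the sequence is eventually periodic: after a pre-period of length 1 it cycles with period 6.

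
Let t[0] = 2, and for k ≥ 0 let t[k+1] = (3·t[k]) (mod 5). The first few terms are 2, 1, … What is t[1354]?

3

Computing terms: t[0] = 2,  t[1] = 1,  t[2] = 3,  t[3] = 4,  t[4] = 2.
The sequence repeats with period 4.
So t[1354] = t[0 + ((1354-0) mod 4)] = t[2] = 3.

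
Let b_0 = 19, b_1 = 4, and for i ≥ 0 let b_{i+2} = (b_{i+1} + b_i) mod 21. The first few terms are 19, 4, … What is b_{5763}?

Listing terms: b_0 = 19, b_1 = 4, b_2 = 2, b_3 = 6, b_4 = 8, b_5 = 14, b_6 = 1, b_7 = 15, b_8 = 16, b_9 = 10, b_{10} = 5, b_{11} = 15, b_{12} = 20, b_{13} = 14, b_{14} = 13, b_{15} = 6, b_{16} = 19, b_{17} = 4.
Since (b_{16}, b_{17}) = (b_0, b_1) = (19, 4) (two consecutive terms determine the rest), the sequence is periodic with period 16.
So b_{5763} = b_{0 + ((5763-0) mod 16)} = b_3 = 6.

6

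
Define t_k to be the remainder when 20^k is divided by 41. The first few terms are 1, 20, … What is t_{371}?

Computing terms: t_0 = 1, t_1 = 20, t_2 = 31, t_3 = 5, t_4 = 18, t_5 = 32, t_6 = 25, t_7 = 8, t_8 = 37, t_9 = 2, t_{10} = 40, t_{11} = 21, t_{12} = 10, t_{13} = 36, t_{14} = 23, t_{15} = 9, t_{16} = 16, t_{17} = 33, t_{18} = 4, t_{19} = 39, t_{20} = 1.
The sequence repeats with period 20.
(371 - 0) mod 20 = 11, so t_{371} = t_{11} = 21.

21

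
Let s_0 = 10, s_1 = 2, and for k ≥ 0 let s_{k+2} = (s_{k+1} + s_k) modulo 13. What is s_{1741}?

1

We have s_0 = 10, s_1 = 2, s_2 = 12, s_3 = 1, s_4 = 0, s_5 = 1, s_6 = 1, s_7 = 2, s_8 = 3, s_9 = 5, s_{10} = 8, s_{11} = 0, s_{12} = 8, s_{13} = 8, s_{14} = 3, s_{15} = 11, s_{16} = 1, s_{17} = 12, s_{18} = 0, s_{19} = 12, s_{20} = 12, s_{21} = 11, s_{22} = 10, s_{23} = 8, s_{24} = 5, s_{25} = 0, s_{26} = 5, s_{27} = 5, s_{28} = 10, s_{29} = 2.
Since (s_{28}, s_{29}) = (s_0, s_1) = (10, 2) (two consecutive terms determine the rest), the sequence is periodic with period 28.
So s_{1741} = s_{0 + ((1741-0) mod 28)} = s_5 = 1.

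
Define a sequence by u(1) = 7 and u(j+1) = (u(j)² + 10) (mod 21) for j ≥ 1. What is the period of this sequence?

We have u(1) = 7,  u(2) = 17,  u(3) = 5,  u(4) = 14,  u(5) = 17.
Since u(5) = u(2) = 17, the sequence is eventually periodic: after a pre-period of length 1 it cycles with period 3.

3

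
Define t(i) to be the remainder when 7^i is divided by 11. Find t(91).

Listing terms: t(0) = 1, t(1) = 7, t(2) = 5, t(3) = 2, t(4) = 3, t(5) = 10, t(6) = 4, t(7) = 6, t(8) = 9, t(9) = 8, t(10) = 1.
Since t(10) = t(0) = 1, the sequence is periodic with period 10.
(91 - 0) mod 10 = 1, so t(91) = t(1) = 7.

7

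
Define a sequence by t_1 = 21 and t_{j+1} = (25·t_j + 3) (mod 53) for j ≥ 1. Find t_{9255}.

t_1 = 21; t_2 = 51; t_3 = 6; t_4 = 47; t_5 = 12; t_6 = 38; t_7 = 52; t_8 = 31; t_9 = 36; t_{10} = 2; t_{11} = 0; t_{12} = 3; t_{13} = 25; t_{14} = 45; t_{15} = 15; t_{16} = 7; t_{17} = 19; t_{18} = 1; t_{19} = 28; t_{20} = 14; t_{21} = 35; t_{22} = 30; t_{23} = 11; t_{24} = 13; t_{25} = 10; t_{26} = 41; t_{27} = 21.
The sequence repeats with period 26.
So t_{9255} = t_{1 + ((9255-1) mod 26)} = t_{25} = 10.

10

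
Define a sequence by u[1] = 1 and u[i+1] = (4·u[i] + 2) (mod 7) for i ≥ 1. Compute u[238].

1

Listing terms: u[1] = 1, u[2] = 6, u[3] = 5, u[4] = 1.
The sequence repeats with period 3.
(238 - 1) mod 3 = 0, so u[238] = u[1] = 1.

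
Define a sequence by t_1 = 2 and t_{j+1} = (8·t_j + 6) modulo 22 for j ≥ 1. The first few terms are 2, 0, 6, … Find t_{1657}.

Computing terms: t_1 = 2,  t_2 = 0,  t_3 = 6,  t_4 = 10,  t_5 = 20,  t_6 = 12,  t_7 = 14,  t_8 = 8,  t_9 = 4,  t_{10} = 16,  t_{11} = 2.
Since t_{11} = t_1 = 2, the sequence is periodic with period 10.
So t_{1657} = t_{1 + ((1657-1) mod 10)} = t_7 = 14.

14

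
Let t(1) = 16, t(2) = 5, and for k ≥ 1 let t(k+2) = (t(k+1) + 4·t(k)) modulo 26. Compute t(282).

Computing terms: t(1) = 16, t(2) = 5, t(3) = 17, t(4) = 11, t(5) = 1, t(6) = 19, t(7) = 23, t(8) = 21, t(9) = 9, t(10) = 15, t(11) = 25, t(12) = 7, t(13) = 3, t(14) = 5, t(15) = 17.
Since (t(14), t(15)) = (t(2), t(3)) = (5, 17) (two consecutive terms determine the rest), the sequence is eventually periodic: after a pre-period of length 1 it cycles with period 12.
For k ≥ 2, t(k) depends only on (k - 2) mod 12. (282 - 2) mod 12 = 4, so t(282) = t(6) = 19.

19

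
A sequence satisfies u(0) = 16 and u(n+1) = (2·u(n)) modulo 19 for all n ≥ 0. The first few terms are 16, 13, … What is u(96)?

17

Listing terms: u(0) = 16,  u(1) = 13,  u(2) = 7,  u(3) = 14,  u(4) = 9,  u(5) = 18,  u(6) = 17,  u(7) = 15,  u(8) = 11,  u(9) = 3,  u(10) = 6,  u(11) = 12,  u(12) = 5,  u(13) = 10,  u(14) = 1,  u(15) = 2,  u(16) = 4,  u(17) = 8,  u(18) = 16.
The sequence repeats with period 18.
So u(96) = u(0 + ((96-0) mod 18)) = u(6) = 17.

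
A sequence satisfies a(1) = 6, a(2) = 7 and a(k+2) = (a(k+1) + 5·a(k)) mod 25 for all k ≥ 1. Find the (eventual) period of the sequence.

5

a(1) = 6,  a(2) = 7,  a(3) = 12,  a(4) = 22,  a(5) = 7,  a(6) = 17,  a(7) = 2,  a(8) = 12,  a(9) = 22.
Since (a(8), a(9)) = (a(3), a(4)) = (12, 22) (two consecutive terms determine the rest), the sequence is eventually periodic: after a pre-period of length 2 it cycles with period 5.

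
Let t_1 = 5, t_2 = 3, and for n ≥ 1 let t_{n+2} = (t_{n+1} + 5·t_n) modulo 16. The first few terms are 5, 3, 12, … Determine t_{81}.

Listing terms: t_1 = 5, t_2 = 3, t_3 = 12, t_4 = 11, t_5 = 7, t_6 = 14, t_7 = 1, t_8 = 7, t_9 = 12, t_{10} = 15, t_{11} = 11, t_{12} = 6, t_{13} = 13, t_{14} = 11, t_{15} = 12, t_{16} = 3, t_{17} = 15, t_{18} = 14, t_{19} = 9, t_{20} = 15, t_{21} = 12, t_{22} = 7, t_{23} = 3, t_{24} = 6, t_{25} = 5, t_{26} = 3.
Since (t_{25}, t_{26}) = (t_1, t_2) = (5, 3) (two consecutive terms determine the rest), the sequence is periodic with period 24.
(81 - 1) mod 24 = 8, so t_{81} = t_9 = 12.

12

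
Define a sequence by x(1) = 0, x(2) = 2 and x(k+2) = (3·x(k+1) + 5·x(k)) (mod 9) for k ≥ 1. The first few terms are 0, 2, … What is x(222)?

Computing terms: x(1) = 0; x(2) = 2; x(3) = 6; x(4) = 1; x(5) = 6; x(6) = 5; x(7) = 0; x(8) = 7; x(9) = 3; x(10) = 8; x(11) = 3; x(12) = 4; x(13) = 0; x(14) = 2.
Since (x(13), x(14)) = (x(1), x(2)) = (0, 2) (two consecutive terms determine the rest), the sequence is periodic with period 12.
(222 - 1) mod 12 = 5, so x(222) = x(6) = 5.

5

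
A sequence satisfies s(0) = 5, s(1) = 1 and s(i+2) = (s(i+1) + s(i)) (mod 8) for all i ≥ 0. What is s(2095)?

We have s(0) = 5,  s(1) = 1,  s(2) = 6,  s(3) = 7,  s(4) = 5,  s(5) = 4,  s(6) = 1,  s(7) = 5,  s(8) = 6,  s(9) = 3,  s(10) = 1,  s(11) = 4,  s(12) = 5,  s(13) = 1.
The sequence repeats with period 12.
(2095 - 0) mod 12 = 7, so s(2095) = s(7) = 5.

5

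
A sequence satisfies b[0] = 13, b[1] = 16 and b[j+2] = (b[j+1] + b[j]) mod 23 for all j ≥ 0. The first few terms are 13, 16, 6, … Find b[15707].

0

b[0] = 13, b[1] = 16, b[2] = 6, b[3] = 22, b[4] = 5, b[5] = 4, b[6] = 9, b[7] = 13, b[8] = 22, b[9] = 12, b[10] = 11, b[11] = 0, b[12] = 11, b[13] = 11, b[14] = 22, b[15] = 10, b[16] = 9, b[17] = 19, b[18] = 5, b[19] = 1, b[20] = 6, b[21] = 7, b[22] = 13, b[23] = 20, b[24] = 10, b[25] = 7, b[26] = 17, b[27] = 1, b[28] = 18, b[29] = 19, b[30] = 14, b[31] = 10, b[32] = 1, b[33] = 11, b[34] = 12, b[35] = 0, b[36] = 12, b[37] = 12, b[38] = 1, b[39] = 13, b[40] = 14, b[41] = 4, b[42] = 18, b[43] = 22, b[44] = 17, b[45] = 16, b[46] = 10, b[47] = 3, b[48] = 13, b[49] = 16.
The sequence repeats with period 48.
So b[15707] = b[0 + ((15707-0) mod 48)] = b[11] = 0.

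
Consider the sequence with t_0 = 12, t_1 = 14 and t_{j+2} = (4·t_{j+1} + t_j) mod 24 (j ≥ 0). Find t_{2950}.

Listing terms: t_0 = 12, t_1 = 14, t_2 = 20, t_3 = 22, t_4 = 12, t_5 = 22, t_6 = 4, t_7 = 14, t_8 = 12, t_9 = 14.
Since (t_8, t_9) = (t_0, t_1) = (12, 14) (two consecutive terms determine the rest), the sequence is periodic with period 8.
So t_{2950} = t_{0 + ((2950-0) mod 8)} = t_6 = 4.

4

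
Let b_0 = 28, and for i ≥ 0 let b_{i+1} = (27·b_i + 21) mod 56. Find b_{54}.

Listing terms: b_0 = 28, b_1 = 49, b_2 = 0, b_3 = 21, b_4 = 28.
The sequence repeats with period 4.
So b_{54} = b_{0 + ((54-0) mod 4)} = b_2 = 0.

0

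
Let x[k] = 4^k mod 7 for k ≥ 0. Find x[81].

1

x[0] = 1, x[1] = 4, x[2] = 2, x[3] = 1.
The sequence repeats with period 3.
(81 - 0) mod 3 = 0, so x[81] = x[0] = 1.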